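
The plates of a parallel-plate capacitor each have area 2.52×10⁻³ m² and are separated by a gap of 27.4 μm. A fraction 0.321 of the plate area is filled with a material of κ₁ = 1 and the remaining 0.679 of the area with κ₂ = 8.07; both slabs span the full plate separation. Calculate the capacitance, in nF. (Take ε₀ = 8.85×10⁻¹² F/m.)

Side-by-side slabs ⇒ two capacitors in parallel, each spanning the full gap.
C₁ = κ₁ε₀A₁/d = 1.00 × 8.85×10⁻¹² × 8.09×10⁻⁴ / 2.74×10⁻⁵ = 2.61×10⁻¹⁰ F.
C₂ = κ₂ε₀A₂/d = 8.07 × 8.85×10⁻¹² × 1.71×10⁻³ / 2.74×10⁻⁵ = 4.46×10⁻⁹ F.
C = C₁ + C₂ = 4.72×10⁻⁹ F.

C ≈ 4.72 nF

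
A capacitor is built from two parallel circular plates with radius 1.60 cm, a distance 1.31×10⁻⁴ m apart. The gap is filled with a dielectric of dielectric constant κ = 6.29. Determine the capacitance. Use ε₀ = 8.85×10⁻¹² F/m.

A = π(1.60 cm)² = 8.04×10⁻⁴ m².
C = κε₀A/d = 6.29 × 8.85×10⁻¹² × 8.04×10⁻⁴ / 1.31×10⁻⁴ = 3.42×10⁻¹⁰ F.

C ≈ 342 pF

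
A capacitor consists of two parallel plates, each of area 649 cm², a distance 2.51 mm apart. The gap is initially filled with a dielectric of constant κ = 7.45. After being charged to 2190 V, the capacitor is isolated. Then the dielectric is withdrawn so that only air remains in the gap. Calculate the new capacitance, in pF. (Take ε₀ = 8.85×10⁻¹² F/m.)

C ≈ 229 pF

A = 649 cm² = 6.49×10⁻² m².
Initially C₁ = κε₀A/d = 7.45 × 8.85×10⁻¹² × 6.49×10⁻² / 2.51×10⁻³ = 1.70×10⁻⁹ F.
C = κε₀A/d scales with κ, so C₂/C₁ = 1/κ = 1/7.45 = 0.134.
C₂ = 0.134 × 1.70×10⁻⁹ = 2.29×10⁻¹⁰ F.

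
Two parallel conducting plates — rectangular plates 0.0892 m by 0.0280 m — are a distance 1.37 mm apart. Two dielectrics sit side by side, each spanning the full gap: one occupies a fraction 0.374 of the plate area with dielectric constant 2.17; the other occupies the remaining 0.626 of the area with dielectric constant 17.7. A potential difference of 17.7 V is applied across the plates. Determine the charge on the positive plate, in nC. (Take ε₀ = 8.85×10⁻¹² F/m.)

Q ≈ 3.40 nC

A = 0.0892 × 0.0280 m² = 2.50×10⁻³ m².
Side-by-side slabs ⇒ two capacitors in parallel, each spanning the full gap.
C₁ = κ₁ε₀A₁/d = 2.17 × 8.85×10⁻¹² × 9.34×10⁻⁴ / 1.37×10⁻³ = 1.31×10⁻¹¹ F.
C₂ = κ₂ε₀A₂/d = 17.7 × 8.85×10⁻¹² × 1.56×10⁻³ / 1.37×10⁻³ = 1.79×10⁻¹⁰ F.
C = C₁ + C₂ = 1.92×10⁻¹⁰ F.
Q = CV = 1.92×10⁻¹⁰ × 17.7 = 3.40×10⁻⁹ C.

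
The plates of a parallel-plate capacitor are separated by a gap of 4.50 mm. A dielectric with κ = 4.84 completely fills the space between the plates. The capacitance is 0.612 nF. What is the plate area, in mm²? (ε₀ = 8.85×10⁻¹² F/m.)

A = Cd/(κε₀) = 6.12×10⁻¹⁰ × 4.50×10⁻³ / (4.84 × 8.85×10⁻¹²) = 6.43×10⁻² m².

6.43×10⁴ mm²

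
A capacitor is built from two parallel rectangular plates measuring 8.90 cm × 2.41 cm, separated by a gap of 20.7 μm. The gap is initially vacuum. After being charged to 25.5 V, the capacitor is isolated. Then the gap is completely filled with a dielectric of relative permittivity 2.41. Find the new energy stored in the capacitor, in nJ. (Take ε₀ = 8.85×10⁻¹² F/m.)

A = 8.90 × 2.41 cm² = 2.14×10⁻³ m².
Initially C₁ = ε₀A/d = 8.85×10⁻¹² × 2.14×10⁻³ / 2.07×10⁻⁵ = 9.17×10⁻¹⁰ F.
U₁ = 2.98×10⁻⁷ J.
Isolated ⇒ Q is held fixed. C₂ = 2.41 C₁ and U = Q²/(2C), so U₂/U₁ = C₁/C₂ = 0.415.
U₂ = 0.415 × 2.98×10⁻⁷ = 1.24×10⁻⁷ J.

U ≈ 124 nJ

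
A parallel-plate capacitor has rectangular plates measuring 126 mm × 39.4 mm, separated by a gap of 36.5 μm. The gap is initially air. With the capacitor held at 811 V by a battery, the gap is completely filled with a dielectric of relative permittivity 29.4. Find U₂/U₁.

29.4

Battery connected ⇒ V is held fixed.
C₂ = 29.4 C₁ and U = ½CV², so U₂/U₁ = C₂/C₁ = 29.4.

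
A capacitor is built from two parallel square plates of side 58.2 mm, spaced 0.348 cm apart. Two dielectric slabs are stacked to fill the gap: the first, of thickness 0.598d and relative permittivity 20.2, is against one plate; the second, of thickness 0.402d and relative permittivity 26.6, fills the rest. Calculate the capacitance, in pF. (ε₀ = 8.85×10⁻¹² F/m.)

193 pF

A = (58.2 mm)² = 3.39×10⁻³ m².
Stacked slabs ⇒ two capacitors in series, each with the full plate area.
C₁ = κ₁ε₀A/d₁ = 20.2 × 8.85×10⁻¹² × 3.39×10⁻³ / 2.08×10⁻³ = 2.91×10⁻¹⁰ F.
C₂ = κ₂ε₀A/d₂ = 26.6 × 8.85×10⁻¹² × 3.39×10⁻³ / 1.40×10⁻³ = 5.70×10⁻¹⁰ F.
C = (1/C₁ + 1/C₂)⁻¹ = 1.93×10⁻¹⁰ F.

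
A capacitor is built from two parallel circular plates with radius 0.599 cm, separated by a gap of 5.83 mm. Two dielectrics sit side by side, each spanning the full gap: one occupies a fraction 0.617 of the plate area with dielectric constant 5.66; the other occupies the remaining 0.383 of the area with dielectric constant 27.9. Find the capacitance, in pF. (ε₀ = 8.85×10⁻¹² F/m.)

A = π(0.599 cm)² = 1.13×10⁻⁴ m².
Side-by-side slabs ⇒ two capacitors in parallel, each spanning the full gap.
C₁ = κ₁ε₀A₁/d = 5.66 × 8.85×10⁻¹² × 6.95×10⁻⁵ / 5.83×10⁻³ = 5.98×10⁻¹³ F.
C₂ = κ₂ε₀A₂/d = 27.9 × 8.85×10⁻¹² × 4.32×10⁻⁵ / 5.83×10⁻³ = 1.83×10⁻¹² F.
C = C₁ + C₂ = 2.43×10⁻¹² F.

2.43 pF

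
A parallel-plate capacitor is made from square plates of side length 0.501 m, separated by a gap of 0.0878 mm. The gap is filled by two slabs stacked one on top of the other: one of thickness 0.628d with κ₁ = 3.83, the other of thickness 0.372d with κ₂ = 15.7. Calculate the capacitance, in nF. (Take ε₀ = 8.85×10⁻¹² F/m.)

A = (0.501 m)² = 0.251 m².
Stacked slabs ⇒ two capacitors in series, each with the full plate area.
C₁ = κ₁ε₀A/d₁ = 3.83 × 8.85×10⁻¹² × 0.251 / 5.51×10⁻⁵ = 1.54×10⁻⁷ F.
C₂ = κ₂ε₀A/d₂ = 15.7 × 8.85×10⁻¹² × 0.251 / 3.27×10⁻⁵ = 1.07×10⁻⁶ F.
C = (1/C₁ + 1/C₂)⁻¹ = 1.35×10⁻⁷ F.

C ≈ 135 nF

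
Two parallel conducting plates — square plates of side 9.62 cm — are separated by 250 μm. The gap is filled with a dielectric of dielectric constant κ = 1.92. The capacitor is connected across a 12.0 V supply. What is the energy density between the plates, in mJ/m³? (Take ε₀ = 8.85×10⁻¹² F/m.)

19.6 mJ/m³

E = V/d = 12.0 / 2.50×10⁻⁴ = 4.80×10⁴ V/m.
u = ½κε₀E² = ½ × 1.92 × 8.85×10⁻¹² × (4.80×10⁴)² = 1.96×10⁻² J/m³.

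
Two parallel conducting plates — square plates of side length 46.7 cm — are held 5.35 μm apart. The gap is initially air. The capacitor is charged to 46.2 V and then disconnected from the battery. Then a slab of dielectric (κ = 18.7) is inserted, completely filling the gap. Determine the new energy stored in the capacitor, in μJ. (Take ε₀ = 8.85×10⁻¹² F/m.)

U ≈ 20.6 μJ

A = (46.7 cm)² = 0.218 m².
Initially C₁ = ε₀A/d = 8.85×10⁻¹² × 0.218 / 5.35×10⁻⁶ = 3.61×10⁻⁷ F.
U₁ = 3.85×10⁻⁴ J.
Isolated ⇒ Q is held fixed. C₂ = 18.7 C₁ and U = Q²/(2C), so U₂/U₁ = C₁/C₂ = 0.0535.
U₂ = 0.0535 × 3.85×10⁻⁴ = 2.06×10⁻⁵ J.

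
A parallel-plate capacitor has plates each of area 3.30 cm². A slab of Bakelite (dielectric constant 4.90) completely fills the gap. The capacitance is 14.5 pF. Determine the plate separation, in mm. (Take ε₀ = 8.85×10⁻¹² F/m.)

d ≈ 0.987 mm

A = 3.30 cm² = 3.30×10⁻⁴ m².
d = κε₀A/C = 4.90 × 8.85×10⁻¹² × 3.30×10⁻⁴ / 1.45×10⁻¹¹ = 9.87×10⁻⁴ m.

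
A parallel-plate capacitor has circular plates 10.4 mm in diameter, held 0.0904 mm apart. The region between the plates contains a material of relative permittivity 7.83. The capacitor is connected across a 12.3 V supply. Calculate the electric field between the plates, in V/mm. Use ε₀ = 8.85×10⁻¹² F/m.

E = V/d = 12.3 / 9.04×10⁻⁵ = 1.36×10⁵ V/m.

136 V/mm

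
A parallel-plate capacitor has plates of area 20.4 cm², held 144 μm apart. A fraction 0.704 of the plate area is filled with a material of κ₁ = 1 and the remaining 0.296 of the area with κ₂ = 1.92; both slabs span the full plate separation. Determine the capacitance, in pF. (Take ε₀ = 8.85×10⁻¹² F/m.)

A = 20.4 cm² = 2.04×10⁻³ m².
Side-by-side slabs ⇒ two capacitors in parallel, each spanning the full gap.
C₁ = κ₁ε₀A₁/d = 1.00 × 8.85×10⁻¹² × 1.44×10⁻³ / 1.44×10⁻⁴ = 8.83×10⁻¹¹ F.
C₂ = κ₂ε₀A₂/d = 1.92 × 8.85×10⁻¹² × 6.04×10⁻⁴ / 1.44×10⁻⁴ = 7.13×10⁻¹¹ F.
C = C₁ + C₂ = 1.60×10⁻¹⁰ F.

C ≈ 160 pF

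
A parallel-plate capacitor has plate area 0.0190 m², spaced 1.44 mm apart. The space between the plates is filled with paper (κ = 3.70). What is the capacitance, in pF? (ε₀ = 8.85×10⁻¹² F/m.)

432 pF

C = κε₀A/d = 3.70 × 8.85×10⁻¹² × 1.90×10⁻² / 1.44×10⁻³ = 4.32×10⁻¹⁰ F.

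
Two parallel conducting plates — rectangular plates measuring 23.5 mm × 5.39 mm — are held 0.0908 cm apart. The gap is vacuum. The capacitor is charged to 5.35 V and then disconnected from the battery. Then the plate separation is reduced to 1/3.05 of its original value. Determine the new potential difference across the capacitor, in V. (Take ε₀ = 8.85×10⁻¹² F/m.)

A = 23.5 × 5.39 mm² = 1.27×10⁻⁴ m².
Initially C₁ = ε₀A/d = 8.85×10⁻¹² × 1.27×10⁻⁴ / 9.08×10⁻⁴ = 1.23×10⁻¹² F.
V₁ = 5.35 V.
Isolated ⇒ Q is held fixed. C₂ = 3.05 C₁ and V = Q/C, so V₂/V₁ = C₁/C₂ = 0.328.
V₂ = 0.328 × 5.35 = 1.75 V.

V ≈ 1.75 V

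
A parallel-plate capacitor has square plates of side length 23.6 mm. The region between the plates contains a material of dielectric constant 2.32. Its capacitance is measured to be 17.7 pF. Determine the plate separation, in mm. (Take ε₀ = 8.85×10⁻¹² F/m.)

A = (23.6 mm)² = 5.57×10⁻⁴ m².
d = κε₀A/C = 2.32 × 8.85×10⁻¹² × 5.57×10⁻⁴ / 1.77×10⁻¹¹ = 6.46×10⁻⁴ m.

0.646 mm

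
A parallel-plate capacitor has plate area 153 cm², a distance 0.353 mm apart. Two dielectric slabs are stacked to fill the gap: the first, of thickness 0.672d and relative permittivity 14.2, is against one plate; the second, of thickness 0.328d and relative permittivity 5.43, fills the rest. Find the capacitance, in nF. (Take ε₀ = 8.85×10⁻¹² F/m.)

A = 153 cm² = 1.53×10⁻² m².
Stacked slabs ⇒ two capacitors in series, each with the full plate area.
C₁ = κ₁ε₀A/d₁ = 14.2 × 8.85×10⁻¹² × 1.53×10⁻² / 2.37×10⁻⁴ = 8.11×10⁻⁹ F.
C₂ = κ₂ε₀A/d₂ = 5.43 × 8.85×10⁻¹² × 1.53×10⁻² / 1.16×10⁻⁴ = 6.35×10⁻⁹ F.
C = (1/C₁ + 1/C₂)⁻¹ = 3.56×10⁻⁹ F.

C ≈ 3.56 nF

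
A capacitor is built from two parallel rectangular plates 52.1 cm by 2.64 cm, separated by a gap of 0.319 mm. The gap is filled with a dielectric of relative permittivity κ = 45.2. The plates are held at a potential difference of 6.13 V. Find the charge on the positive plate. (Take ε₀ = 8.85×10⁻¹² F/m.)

Q ≈ 106 nC

A = 52.1 × 2.64 cm² = 1.38×10⁻² m².
C = κε₀A/d = 45.2 × 8.85×10⁻¹² × 1.38×10⁻² / 3.19×10⁻⁴ = 1.72×10⁻⁸ F.
Q = CV = 1.72×10⁻⁸ × 6.13 = 1.06×10⁻⁷ C.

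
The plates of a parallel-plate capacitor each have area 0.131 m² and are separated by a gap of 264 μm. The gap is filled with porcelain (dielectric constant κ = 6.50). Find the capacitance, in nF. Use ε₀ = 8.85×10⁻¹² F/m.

C ≈ 28.5 nF

C = κε₀A/d = 6.50 × 8.85×10⁻¹² × 0.131 / 2.64×10⁻⁴ = 2.85×10⁻⁸ F.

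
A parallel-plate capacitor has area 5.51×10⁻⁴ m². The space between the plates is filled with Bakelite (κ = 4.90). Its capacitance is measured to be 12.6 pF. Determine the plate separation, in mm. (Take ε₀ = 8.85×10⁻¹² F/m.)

d = κε₀A/C = 4.90 × 8.85×10⁻¹² × 5.51×10⁻⁴ / 1.26×10⁻¹¹ = 1.90×10⁻³ m.

d ≈ 1.90 mm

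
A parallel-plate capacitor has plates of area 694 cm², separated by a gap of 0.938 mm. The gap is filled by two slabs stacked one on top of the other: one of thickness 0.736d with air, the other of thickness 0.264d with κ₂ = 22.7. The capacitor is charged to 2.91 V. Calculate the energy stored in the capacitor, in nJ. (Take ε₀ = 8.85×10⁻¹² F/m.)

U ≈ 3.71 nJ

A = 694 cm² = 6.94×10⁻² m².
Stacked slabs ⇒ two capacitors in series, each with the full plate area.
C₁ = κ₁ε₀A/d₁ = 1.00 × 8.85×10⁻¹² × 6.94×10⁻² / 6.90×10⁻⁴ = 8.90×10⁻¹⁰ F.
C₂ = κ₂ε₀A/d₂ = 22.7 × 8.85×10⁻¹² × 6.94×10⁻² / 2.48×10⁻⁴ = 5.63×10⁻⁸ F.
C = (1/C₁ + 1/C₂)⁻¹ = 8.76×10⁻¹⁰ F.
U = ½CV² = ½ × 8.76×10⁻¹⁰ × (2.91)² = 3.71×10⁻⁹ J.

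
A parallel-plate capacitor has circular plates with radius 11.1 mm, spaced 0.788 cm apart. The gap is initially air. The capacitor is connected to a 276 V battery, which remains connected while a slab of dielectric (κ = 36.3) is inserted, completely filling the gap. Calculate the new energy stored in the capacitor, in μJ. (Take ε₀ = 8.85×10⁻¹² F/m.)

U ≈ 0.601 μJ

A = π(11.1 mm)² = 3.87×10⁻⁴ m².
Initially C₁ = ε₀A/d = 8.85×10⁻¹² × 3.87×10⁻⁴ / 7.88×10⁻³ = 4.35×10⁻¹³ F.
U₁ = 1.66×10⁻⁸ J.
Battery connected ⇒ V is held fixed. C₂ = 36.3 C₁ and U = ½CV², so U₂/U₁ = C₂/C₁ = 36.3.
U₂ = 36.3 × 1.66×10⁻⁸ = 6.01×10⁻⁷ J.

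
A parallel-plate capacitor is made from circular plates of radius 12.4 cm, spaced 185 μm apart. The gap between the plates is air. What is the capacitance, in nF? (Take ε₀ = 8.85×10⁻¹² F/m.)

A = π(12.4 cm)² = 4.83×10⁻² m².
C = ε₀A/d = 8.85×10⁻¹² × 4.83×10⁻² / 1.85×10⁻⁴ = 2.31×10⁻⁹ F.

C ≈ 2.31 nF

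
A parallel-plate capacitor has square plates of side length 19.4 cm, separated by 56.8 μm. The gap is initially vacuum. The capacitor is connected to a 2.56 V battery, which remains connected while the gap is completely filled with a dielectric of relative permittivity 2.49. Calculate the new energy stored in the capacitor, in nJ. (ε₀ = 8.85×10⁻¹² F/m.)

U ≈ 47.8 nJ

A = (19.4 cm)² = 3.76×10⁻² m².
Initially C₁ = ε₀A/d = 8.85×10⁻¹² × 3.76×10⁻² / 5.68×10⁻⁵ = 5.86×10⁻⁹ F.
U₁ = 1.92×10⁻⁸ J.
Battery connected ⇒ V is held fixed. C₂ = 2.49 C₁ and U = ½CV², so U₂/U₁ = C₂/C₁ = 2.49.
U₂ = 2.49 × 1.92×10⁻⁸ = 4.78×10⁻⁸ J.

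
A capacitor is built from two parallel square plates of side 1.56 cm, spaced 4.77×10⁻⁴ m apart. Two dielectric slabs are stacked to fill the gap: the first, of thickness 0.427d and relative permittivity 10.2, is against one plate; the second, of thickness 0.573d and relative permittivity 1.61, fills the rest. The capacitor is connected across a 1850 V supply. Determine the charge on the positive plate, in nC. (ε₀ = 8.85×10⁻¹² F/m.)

21.0 nC

A = (1.56 cm)² = 2.43×10⁻⁴ m².
Stacked slabs ⇒ two capacitors in series, each with the full plate area.
C₁ = κ₁ε₀A/d₁ = 10.2 × 8.85×10⁻¹² × 2.43×10⁻⁴ / 2.04×10⁻⁴ = 1.08×10⁻¹⁰ F.
C₂ = κ₂ε₀A/d₂ = 1.61 × 8.85×10⁻¹² × 2.43×10⁻⁴ / 2.73×10⁻⁴ = 1.27×10⁻¹¹ F.
C = (1/C₁ + 1/C₂)⁻¹ = 1.14×10⁻¹¹ F.
Q = CV = 1.14×10⁻¹¹ × 1850 = 2.10×10⁻⁸ C.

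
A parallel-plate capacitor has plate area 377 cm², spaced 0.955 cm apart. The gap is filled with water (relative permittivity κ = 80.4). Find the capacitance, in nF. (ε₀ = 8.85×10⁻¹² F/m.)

2.81 nF

A = 377 cm² = 3.77×10⁻² m².
C = κε₀A/d = 80.4 × 8.85×10⁻¹² × 3.77×10⁻² / 9.55×10⁻³ = 2.81×10⁻⁹ F.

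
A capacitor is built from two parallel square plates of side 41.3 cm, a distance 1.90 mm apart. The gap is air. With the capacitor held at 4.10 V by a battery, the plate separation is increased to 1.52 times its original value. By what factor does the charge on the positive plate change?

Battery connected ⇒ V is held fixed.
C₂ = 0.658 C₁ and Q = CV, so Q₂/Q₁ = C₂/C₁ = 0.658.

0.658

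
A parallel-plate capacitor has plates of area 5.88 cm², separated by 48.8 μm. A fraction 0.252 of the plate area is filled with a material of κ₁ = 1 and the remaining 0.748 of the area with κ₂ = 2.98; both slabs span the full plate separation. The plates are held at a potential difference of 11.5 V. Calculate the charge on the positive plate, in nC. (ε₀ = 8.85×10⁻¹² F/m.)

A = 5.88 cm² = 5.88×10⁻⁴ m².
Side-by-side slabs ⇒ two capacitors in parallel, each spanning the full gap.
C₁ = κ₁ε₀A₁/d = 1.00 × 8.85×10⁻¹² × 1.48×10⁻⁴ / 4.88×10⁻⁵ = 2.69×10⁻¹¹ F.
C₂ = κ₂ε₀A₂/d = 2.98 × 8.85×10⁻¹² × 4.40×10⁻⁴ / 4.88×10⁻⁵ = 2.38×10⁻¹⁰ F.
C = C₁ + C₂ = 2.65×10⁻¹⁰ F.
Q = CV = 2.65×10⁻¹⁰ × 11.5 = 3.04×10⁻⁹ C.

3.04 nC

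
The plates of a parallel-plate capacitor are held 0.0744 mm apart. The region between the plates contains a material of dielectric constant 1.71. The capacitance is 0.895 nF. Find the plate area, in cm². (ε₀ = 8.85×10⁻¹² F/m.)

A ≈ 44.0 cm²

A = Cd/(κε₀) = 8.95×10⁻¹⁰ × 7.44×10⁻⁵ / (1.71 × 8.85×10⁻¹²) = 4.40×10⁻³ m².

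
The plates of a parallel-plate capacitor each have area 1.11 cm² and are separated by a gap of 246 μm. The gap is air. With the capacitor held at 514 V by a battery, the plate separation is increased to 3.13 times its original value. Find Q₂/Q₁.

Battery connected ⇒ V is held fixed.
C₂ = 0.319 C₁ and Q = CV, so Q₂/Q₁ = C₂/C₁ = 0.319.

Q₂/Q₁ ≈ 0.319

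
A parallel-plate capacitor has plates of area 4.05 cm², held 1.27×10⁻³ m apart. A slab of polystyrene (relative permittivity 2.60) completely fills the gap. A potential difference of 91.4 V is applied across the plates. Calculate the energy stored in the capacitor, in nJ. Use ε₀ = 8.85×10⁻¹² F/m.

A = 4.05 cm² = 4.05×10⁻⁴ m².
C = κε₀A/d = 2.60 × 8.85×10⁻¹² × 4.05×10⁻⁴ / 1.27×10⁻³ = 7.34×10⁻¹² F.
U = ½CV² = ½ × 7.34×10⁻¹² × (91.4)² = 3.06×10⁻⁸ J.

30.6 nJ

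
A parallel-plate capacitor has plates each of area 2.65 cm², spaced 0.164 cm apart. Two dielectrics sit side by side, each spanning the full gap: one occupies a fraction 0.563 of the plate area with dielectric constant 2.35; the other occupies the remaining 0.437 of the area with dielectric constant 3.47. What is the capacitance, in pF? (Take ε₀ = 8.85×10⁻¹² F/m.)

C ≈ 4.06 pF

A = 2.65 cm² = 2.65×10⁻⁴ m².
Side-by-side slabs ⇒ two capacitors in parallel, each spanning the full gap.
C₁ = κ₁ε₀A₁/d = 2.35 × 8.85×10⁻¹² × 1.49×10⁻⁴ / 1.64×10⁻³ = 1.89×10⁻¹² F.
C₂ = κ₂ε₀A₂/d = 3.47 × 8.85×10⁻¹² × 1.16×10⁻⁴ / 1.64×10⁻³ = 2.17×10⁻¹² F.
C = C₁ + C₂ = 4.06×10⁻¹² F.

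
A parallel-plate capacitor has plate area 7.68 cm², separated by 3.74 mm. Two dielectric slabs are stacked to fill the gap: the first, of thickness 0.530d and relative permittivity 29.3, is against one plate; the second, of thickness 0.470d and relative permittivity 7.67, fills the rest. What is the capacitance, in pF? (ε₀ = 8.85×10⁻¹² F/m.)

C ≈ 22.9 pF

A = 7.68 cm² = 7.68×10⁻⁴ m².
Stacked slabs ⇒ two capacitors in series, each with the full plate area.
C₁ = κ₁ε₀A/d₁ = 29.3 × 8.85×10⁻¹² × 7.68×10⁻⁴ / 1.98×10⁻³ = 1.00×10⁻¹⁰ F.
C₂ = κ₂ε₀A/d₂ = 7.67 × 8.85×10⁻¹² × 7.68×10⁻⁴ / 1.76×10⁻³ = 2.97×10⁻¹¹ F.
C = (1/C₁ + 1/C₂)⁻¹ = 2.29×10⁻¹¹ F.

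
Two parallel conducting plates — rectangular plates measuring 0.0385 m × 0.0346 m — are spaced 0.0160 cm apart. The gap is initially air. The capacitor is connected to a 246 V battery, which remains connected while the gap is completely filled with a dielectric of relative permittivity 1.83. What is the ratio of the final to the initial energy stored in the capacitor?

Battery connected ⇒ V is held fixed.
C₂ = 1.83 C₁ and U = ½CV², so U₂/U₁ = C₂/C₁ = 1.83.

U₂/U₁ ≈ 1.83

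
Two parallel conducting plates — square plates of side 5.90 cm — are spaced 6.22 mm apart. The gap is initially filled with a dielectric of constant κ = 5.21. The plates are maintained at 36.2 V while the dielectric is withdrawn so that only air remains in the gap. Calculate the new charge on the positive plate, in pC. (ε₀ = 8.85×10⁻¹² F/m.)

179 pC

A = (5.90 cm)² = 3.48×10⁻³ m².
Initially C₁ = κε₀A/d = 5.21 × 8.85×10⁻¹² × 3.48×10⁻³ / 6.22×10⁻³ = 2.58×10⁻¹¹ F.
Q₁ = 9.34×10⁻¹⁰ C.
Battery connected ⇒ V is held fixed. C₂ = 0.192 C₁ and Q = CV, so Q₂/Q₁ = C₂/C₁ = 0.192.
Q₂ = 0.192 × 9.34×10⁻¹⁰ = 1.79×10⁻¹⁰ C.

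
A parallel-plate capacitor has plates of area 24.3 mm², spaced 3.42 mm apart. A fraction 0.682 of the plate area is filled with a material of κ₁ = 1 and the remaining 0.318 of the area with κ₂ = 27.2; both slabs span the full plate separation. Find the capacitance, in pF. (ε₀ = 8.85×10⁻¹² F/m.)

A = 24.3 mm² = 2.43×10⁻⁵ m².
Side-by-side slabs ⇒ two capacitors in parallel, each spanning the full gap.
C₁ = κ₁ε₀A₁/d = 1.00 × 8.85×10⁻¹² × 1.66×10⁻⁵ / 3.42×10⁻³ = 4.29×10⁻¹⁴ F.
C₂ = κ₂ε₀A₂/d = 27.2 × 8.85×10⁻¹² × 7.73×10⁻⁶ / 3.42×10⁻³ = 5.44×10⁻¹³ F.
C = C₁ + C₂ = 5.87×10⁻¹³ F.

C ≈ 0.587 pF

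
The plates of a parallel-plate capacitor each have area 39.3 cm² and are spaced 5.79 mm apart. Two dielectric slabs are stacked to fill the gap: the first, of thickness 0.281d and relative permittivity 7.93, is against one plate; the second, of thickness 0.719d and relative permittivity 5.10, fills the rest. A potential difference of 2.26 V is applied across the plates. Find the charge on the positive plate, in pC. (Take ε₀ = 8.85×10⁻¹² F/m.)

77.0 pC

A = 39.3 cm² = 3.93×10⁻³ m².
Stacked slabs ⇒ two capacitors in series, each with the full plate area.
C₁ = κ₁ε₀A/d₁ = 7.93 × 8.85×10⁻¹² × 3.93×10⁻³ / 1.63×10⁻³ = 1.70×10⁻¹⁰ F.
C₂ = κ₂ε₀A/d₂ = 5.10 × 8.85×10⁻¹² × 3.93×10⁻³ / 4.16×10⁻³ = 4.26×10⁻¹¹ F.
C = (1/C₁ + 1/C₂)⁻¹ = 3.41×10⁻¹¹ F.
Q = CV = 3.41×10⁻¹¹ × 2.26 = 7.70×10⁻¹¹ C.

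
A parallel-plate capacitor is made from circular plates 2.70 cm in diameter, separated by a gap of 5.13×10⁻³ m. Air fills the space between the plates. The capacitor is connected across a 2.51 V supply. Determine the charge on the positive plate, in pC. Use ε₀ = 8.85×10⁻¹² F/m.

2.48 pC

A = π(2.70/2 cm)² = 5.73×10⁻⁴ m².
C = ε₀A/d = 8.85×10⁻¹² × 5.73×10⁻⁴ / 5.13×10⁻³ = 9.88×10⁻¹³ F.
Q = CV = 9.88×10⁻¹³ × 2.51 = 2.48×10⁻¹² C.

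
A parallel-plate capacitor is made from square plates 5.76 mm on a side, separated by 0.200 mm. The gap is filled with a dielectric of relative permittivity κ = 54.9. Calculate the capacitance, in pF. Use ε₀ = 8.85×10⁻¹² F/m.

A = (5.76 mm)² = 3.32×10⁻⁵ m².
C = κε₀A/d = 54.9 × 8.85×10⁻¹² × 3.32×10⁻⁵ / 2.00×10⁻⁴ = 8.06×10⁻¹¹ F.

80.6 pF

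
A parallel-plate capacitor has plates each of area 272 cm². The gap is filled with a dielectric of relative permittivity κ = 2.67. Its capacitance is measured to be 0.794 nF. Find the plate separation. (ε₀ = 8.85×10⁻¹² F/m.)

0.809 mm

A = 272 cm² = 2.72×10⁻² m².
d = κε₀A/C = 2.67 × 8.85×10⁻¹² × 2.72×10⁻² / 7.94×10⁻¹⁰ = 8.09×10⁻⁴ m.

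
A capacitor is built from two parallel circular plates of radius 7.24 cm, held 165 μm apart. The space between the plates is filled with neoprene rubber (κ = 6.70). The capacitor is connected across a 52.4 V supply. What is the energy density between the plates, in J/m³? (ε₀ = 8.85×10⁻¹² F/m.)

2.99 J/m³

E = V/d = 52.4 / 1.65×10⁻⁴ = 3.18×10⁵ V/m.
u = ½κε₀E² = ½ × 6.70 × 8.85×10⁻¹² × (3.18×10⁵)² = 2.99 J/m³.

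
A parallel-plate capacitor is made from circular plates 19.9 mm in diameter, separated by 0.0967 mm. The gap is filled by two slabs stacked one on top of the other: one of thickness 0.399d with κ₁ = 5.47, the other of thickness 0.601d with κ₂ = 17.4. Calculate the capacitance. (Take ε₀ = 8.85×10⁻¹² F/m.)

A = π(19.9/2 mm)² = 3.11×10⁻⁴ m².
Stacked slabs ⇒ two capacitors in series, each with the full plate area.
C₁ = κ₁ε₀A/d₁ = 5.47 × 8.85×10⁻¹² × 3.11×10⁻⁴ / 3.86×10⁻⁵ = 3.90×10⁻¹⁰ F.
C₂ = κ₂ε₀A/d₂ = 17.4 × 8.85×10⁻¹² × 3.11×10⁻⁴ / 5.81×10⁻⁵ = 8.24×10⁻¹⁰ F.
C = (1/C₁ + 1/C₂)⁻¹ = 2.65×10⁻¹⁰ F.

265 pF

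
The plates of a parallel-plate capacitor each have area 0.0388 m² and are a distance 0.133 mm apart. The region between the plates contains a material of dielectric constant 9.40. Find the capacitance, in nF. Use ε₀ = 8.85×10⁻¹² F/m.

24.3 nF

C = κε₀A/d = 9.40 × 8.85×10⁻¹² × 3.88×10⁻² / 1.33×10⁻⁴ = 2.43×10⁻⁸ F.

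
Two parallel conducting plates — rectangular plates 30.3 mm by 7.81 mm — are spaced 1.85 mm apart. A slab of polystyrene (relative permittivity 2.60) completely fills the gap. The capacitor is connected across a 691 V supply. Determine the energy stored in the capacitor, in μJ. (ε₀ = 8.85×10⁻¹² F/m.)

A = 30.3 × 7.81 mm² = 2.37×10⁻⁴ m².
C = κε₀A/d = 2.60 × 8.85×10⁻¹² × 2.37×10⁻⁴ / 1.85×10⁻³ = 2.94×10⁻¹² F.
U = ½CV² = ½ × 2.94×10⁻¹² × (691)² = 7.03×10⁻⁷ J.

U ≈ 0.703 μJ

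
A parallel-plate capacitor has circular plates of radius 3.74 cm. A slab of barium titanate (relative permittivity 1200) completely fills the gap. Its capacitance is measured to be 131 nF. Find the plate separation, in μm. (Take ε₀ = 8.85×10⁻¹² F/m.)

356 μm

A = π(3.74 cm)² = 4.39×10⁻³ m².
d = κε₀A/C = 1200 × 8.85×10⁻¹² × 4.39×10⁻³ / 1.31×10⁻⁷ = 3.56×10⁻⁴ m.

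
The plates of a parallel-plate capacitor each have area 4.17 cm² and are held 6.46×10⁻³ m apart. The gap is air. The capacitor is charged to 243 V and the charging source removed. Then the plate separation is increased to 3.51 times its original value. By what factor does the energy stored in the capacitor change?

U₂/U₁ ≈ 3.51

Isolated ⇒ Q is held fixed.
C₂ = 0.285 C₁ and U = Q²/(2C), so U₂/U₁ = C₁/C₂ = 3.51.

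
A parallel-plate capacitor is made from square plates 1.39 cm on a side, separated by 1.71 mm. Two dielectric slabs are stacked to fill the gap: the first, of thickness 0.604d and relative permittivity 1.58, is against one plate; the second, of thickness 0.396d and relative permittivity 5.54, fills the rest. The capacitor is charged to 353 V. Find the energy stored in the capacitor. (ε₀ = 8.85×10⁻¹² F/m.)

A = (1.39 cm)² = 1.93×10⁻⁴ m².
Stacked slabs ⇒ two capacitors in series, each with the full plate area.
C₁ = κ₁ε₀A/d₁ = 1.58 × 8.85×10⁻¹² × 1.93×10⁻⁴ / 1.03×10⁻³ = 2.62×10⁻¹² F.
C₂ = κ₂ε₀A/d₂ = 5.54 × 8.85×10⁻¹² × 1.93×10⁻⁴ / 6.77×10⁻⁴ = 1.40×10⁻¹¹ F.
C = (1/C₁ + 1/C₂)⁻¹ = 2.20×10⁻¹² F.
U = ½CV² = ½ × 2.20×10⁻¹² × (353)² = 1.37×10⁻⁷ J.

U ≈ 137 nJ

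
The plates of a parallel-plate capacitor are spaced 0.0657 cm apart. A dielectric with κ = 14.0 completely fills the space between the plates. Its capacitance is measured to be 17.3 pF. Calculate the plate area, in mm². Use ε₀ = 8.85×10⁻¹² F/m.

A = Cd/(κε₀) = 1.73×10⁻¹¹ × 6.57×10⁻⁴ / (14.0 × 8.85×10⁻¹²) = 9.17×10⁻⁵ m².

91.7 mm²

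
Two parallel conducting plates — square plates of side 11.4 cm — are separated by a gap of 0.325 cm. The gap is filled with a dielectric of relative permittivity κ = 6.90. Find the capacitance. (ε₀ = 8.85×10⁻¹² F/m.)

A = (11.4 cm)² = 1.30×10⁻² m².
C = κε₀A/d = 6.90 × 8.85×10⁻¹² × 1.30×10⁻² / 3.25×10⁻³ = 2.44×10⁻¹⁰ F.

244 pF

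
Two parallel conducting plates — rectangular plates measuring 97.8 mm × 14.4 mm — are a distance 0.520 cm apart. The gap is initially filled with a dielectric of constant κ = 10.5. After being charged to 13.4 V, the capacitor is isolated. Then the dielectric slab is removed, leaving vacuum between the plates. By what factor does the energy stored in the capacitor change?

Isolated ⇒ Q is held fixed.
C₂ = 0.0952 C₁ and U = Q²/(2C), so U₂/U₁ = C₁/C₂ = 10.5.

U₂/U₁ ≈ 10.5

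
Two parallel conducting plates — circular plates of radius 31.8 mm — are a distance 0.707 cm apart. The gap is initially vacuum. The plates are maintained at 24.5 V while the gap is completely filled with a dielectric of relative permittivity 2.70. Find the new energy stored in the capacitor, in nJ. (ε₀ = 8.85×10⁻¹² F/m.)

A = π(31.8 mm)² = 3.18×10⁻³ m².
Initially C₁ = ε₀A/d = 8.85×10⁻¹² × 3.18×10⁻³ / 7.07×10⁻³ = 3.98×10⁻¹² F.
U₁ = 1.19×10⁻⁹ J.
Battery connected ⇒ V is held fixed. C₂ = 2.70 C₁ and U = ½CV², so U₂/U₁ = C₂/C₁ = 2.70.
U₂ = 2.70 × 1.19×10⁻⁹ = 3.22×10⁻⁹ J.

U ≈ 3.22 nJ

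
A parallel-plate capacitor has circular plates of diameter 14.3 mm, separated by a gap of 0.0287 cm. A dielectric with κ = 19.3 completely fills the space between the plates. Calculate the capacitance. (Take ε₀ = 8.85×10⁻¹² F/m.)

C ≈ 95.6 pF

A = π(14.3/2 mm)² = 1.61×10⁻⁴ m².
C = κε₀A/d = 19.3 × 8.85×10⁻¹² × 1.61×10⁻⁴ / 2.87×10⁻⁴ = 9.56×10⁻¹¹ F.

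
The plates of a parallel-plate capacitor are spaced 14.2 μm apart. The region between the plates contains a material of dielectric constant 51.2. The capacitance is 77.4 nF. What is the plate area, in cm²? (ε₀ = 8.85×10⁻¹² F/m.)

A ≈ 24.3 cm²

A = Cd/(κε₀) = 7.74×10⁻⁸ × 1.42×10⁻⁵ / (51.2 × 8.85×10⁻¹²) = 2.43×10⁻³ m².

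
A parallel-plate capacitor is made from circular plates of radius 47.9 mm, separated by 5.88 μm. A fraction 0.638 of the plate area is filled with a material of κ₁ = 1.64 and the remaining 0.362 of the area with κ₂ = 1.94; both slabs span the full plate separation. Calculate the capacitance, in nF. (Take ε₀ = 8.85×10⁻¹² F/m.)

C ≈ 19.0 nF

A = π(47.9 mm)² = 7.21×10⁻³ m².
Side-by-side slabs ⇒ two capacitors in parallel, each spanning the full gap.
C₁ = κ₁ε₀A₁/d = 1.64 × 8.85×10⁻¹² × 4.60×10⁻³ / 5.88×10⁻⁶ = 1.14×10⁻⁸ F.
C₂ = κ₂ε₀A₂/d = 1.94 × 8.85×10⁻¹² × 2.61×10⁻³ / 5.88×10⁻⁶ = 7.62×10⁻⁹ F.
C = C₁ + C₂ = 1.90×10⁻⁸ F.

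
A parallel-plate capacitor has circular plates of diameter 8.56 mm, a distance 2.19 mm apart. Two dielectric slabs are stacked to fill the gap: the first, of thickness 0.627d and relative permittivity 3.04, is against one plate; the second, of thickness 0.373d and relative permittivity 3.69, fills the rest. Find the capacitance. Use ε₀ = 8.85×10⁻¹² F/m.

A = π(8.56/2 mm)² = 5.75×10⁻⁵ m².
Stacked slabs ⇒ two capacitors in series, each with the full plate area.
C₁ = κ₁ε₀A/d₁ = 3.04 × 8.85×10⁻¹² × 5.75×10⁻⁵ / 1.37×10⁻³ = 1.13×10⁻¹² F.
C₂ = κ₂ε₀A/d₂ = 3.69 × 8.85×10⁻¹² × 5.75×10⁻⁵ / 8.17×10⁻⁴ = 2.30×10⁻¹² F.
C = (1/C₁ + 1/C₂)⁻¹ = 7.57×10⁻¹³ F.

0.757 pF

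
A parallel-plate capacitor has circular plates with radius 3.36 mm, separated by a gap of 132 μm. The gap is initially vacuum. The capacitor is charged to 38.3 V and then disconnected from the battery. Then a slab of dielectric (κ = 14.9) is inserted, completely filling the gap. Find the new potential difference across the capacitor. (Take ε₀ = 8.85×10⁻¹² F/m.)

A = π(3.36 mm)² = 3.55×10⁻⁵ m².
Initially C₁ = ε₀A/d = 8.85×10⁻¹² × 3.55×10⁻⁵ / 1.32×10⁻⁴ = 2.38×10⁻¹² F.
V₁ = 38.3 V.
Isolated ⇒ Q is held fixed. C₂ = 14.9 C₁ and V = Q/C, so V₂/V₁ = C₁/C₂ = 0.0671.
V₂ = 0.0671 × 38.3 = 2.57 V.

2.57 V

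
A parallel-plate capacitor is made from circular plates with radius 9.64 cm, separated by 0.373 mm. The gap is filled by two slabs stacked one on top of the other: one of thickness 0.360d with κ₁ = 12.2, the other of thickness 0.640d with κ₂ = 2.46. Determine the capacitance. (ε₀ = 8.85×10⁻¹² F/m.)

C ≈ 2.39 nF

A = π(9.64 cm)² = 2.92×10⁻² m².
Stacked slabs ⇒ two capacitors in series, each with the full plate area.
C₁ = κ₁ε₀A/d₁ = 12.2 × 8.85×10⁻¹² × 2.92×10⁻² / 1.34×10⁻⁴ = 2.35×10⁻⁸ F.
C₂ = κ₂ε₀A/d₂ = 2.46 × 8.85×10⁻¹² × 2.92×10⁻² / 2.39×10⁻⁴ = 2.66×10⁻⁹ F.
C = (1/C₁ + 1/C₂)⁻¹ = 2.39×10⁻⁹ F.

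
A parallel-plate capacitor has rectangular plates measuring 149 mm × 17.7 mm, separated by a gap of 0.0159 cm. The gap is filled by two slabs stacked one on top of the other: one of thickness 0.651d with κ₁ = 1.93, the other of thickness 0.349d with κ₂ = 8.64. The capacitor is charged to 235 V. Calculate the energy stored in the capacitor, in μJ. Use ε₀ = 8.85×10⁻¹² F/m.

A = 149 × 17.7 mm² = 2.64×10⁻³ m².
Stacked slabs ⇒ two capacitors in series, each with the full plate area.
C₁ = κ₁ε₀A/d₁ = 1.93 × 8.85×10⁻¹² × 2.64×10⁻³ / 1.04×10⁻⁴ = 4.35×10⁻¹⁰ F.
C₂ = κ₂ε₀A/d₂ = 8.64 × 8.85×10⁻¹² × 2.64×10⁻³ / 5.55×10⁻⁵ = 3.63×10⁻⁹ F.
C = (1/C₁ + 1/C₂)⁻¹ = 3.89×10⁻¹⁰ F.
U = ½CV² = ½ × 3.89×10⁻¹⁰ × (235)² = 1.07×10⁻⁵ J.

U ≈ 10.7 μJ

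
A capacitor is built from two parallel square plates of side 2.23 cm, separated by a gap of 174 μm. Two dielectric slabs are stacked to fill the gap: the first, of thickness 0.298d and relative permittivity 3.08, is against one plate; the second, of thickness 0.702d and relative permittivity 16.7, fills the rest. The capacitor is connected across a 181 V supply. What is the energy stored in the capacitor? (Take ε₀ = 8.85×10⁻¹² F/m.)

U ≈ 2.99 μJ

A = (2.23 cm)² = 4.97×10⁻⁴ m².
Stacked slabs ⇒ two capacitors in series, each with the full plate area.
C₁ = κ₁ε₀A/d₁ = 3.08 × 8.85×10⁻¹² × 4.97×10⁻⁴ / 5.19×10⁻⁵ = 2.61×10⁻¹⁰ F.
C₂ = κ₂ε₀A/d₂ = 16.7 × 8.85×10⁻¹² × 4.97×10⁻⁴ / 1.22×10⁻⁴ = 6.02×10⁻¹⁰ F.
C = (1/C₁ + 1/C₂)⁻¹ = 1.82×10⁻¹⁰ F.
U = ½CV² = ½ × 1.82×10⁻¹⁰ × (181)² = 2.99×10⁻⁶ J.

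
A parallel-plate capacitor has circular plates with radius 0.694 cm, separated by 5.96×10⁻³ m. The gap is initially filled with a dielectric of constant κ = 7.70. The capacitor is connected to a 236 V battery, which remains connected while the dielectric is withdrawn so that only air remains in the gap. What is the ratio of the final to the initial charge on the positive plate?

0.130

Battery connected ⇒ V is held fixed.
C₂ = 0.130 C₁ and Q = CV, so Q₂/Q₁ = C₂/C₁ = 0.130.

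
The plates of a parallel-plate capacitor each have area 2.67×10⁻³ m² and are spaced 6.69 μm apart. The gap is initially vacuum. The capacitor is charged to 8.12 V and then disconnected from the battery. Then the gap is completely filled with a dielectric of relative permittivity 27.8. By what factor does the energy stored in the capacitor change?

Isolated ⇒ Q is held fixed.
C₂ = 27.8 C₁ and U = Q²/(2C), so U₂/U₁ = C₁/C₂ = 0.0360.

U₂/U₁ ≈ 0.0360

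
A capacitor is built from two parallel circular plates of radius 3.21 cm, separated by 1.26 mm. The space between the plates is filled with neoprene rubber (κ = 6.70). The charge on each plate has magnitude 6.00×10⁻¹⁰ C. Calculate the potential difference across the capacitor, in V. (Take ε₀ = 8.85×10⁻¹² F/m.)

A = π(3.21 cm)² = 3.24×10⁻³ m².
C = κε₀A/d = 6.70 × 8.85×10⁻¹² × 3.24×10⁻³ / 1.26×10⁻³ = 1.52×10⁻¹⁰ F.
V = Q/C = 6.00×10⁻¹⁰ / 1.52×10⁻¹⁰ = 3.94 V.

3.94 V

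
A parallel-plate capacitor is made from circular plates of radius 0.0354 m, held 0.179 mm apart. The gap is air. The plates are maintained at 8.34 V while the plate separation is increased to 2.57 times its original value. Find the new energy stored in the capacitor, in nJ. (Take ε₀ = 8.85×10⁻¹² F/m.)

U ≈ 2.63 nJ

A = π(0.0354 m)² = 3.94×10⁻³ m².
Initially C₁ = ε₀A/d = 8.85×10⁻¹² × 3.94×10⁻³ / 1.79×10⁻⁴ = 1.95×10⁻¹⁰ F.
U₁ = 6.77×10⁻⁹ J.
Battery connected ⇒ V is held fixed. C₂ = 0.389 C₁ and U = ½CV², so U₂/U₁ = C₂/C₁ = 0.389.
U₂ = 0.389 × 6.77×10⁻⁹ = 2.63×10⁻⁹ J.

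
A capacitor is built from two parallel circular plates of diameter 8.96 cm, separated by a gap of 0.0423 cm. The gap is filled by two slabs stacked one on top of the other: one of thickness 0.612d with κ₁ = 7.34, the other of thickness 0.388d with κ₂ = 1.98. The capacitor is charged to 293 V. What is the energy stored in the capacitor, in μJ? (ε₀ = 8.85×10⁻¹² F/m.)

U ≈ 20.3 μJ

A = π(8.96/2 cm)² = 6.31×10⁻³ m².
Stacked slabs ⇒ two capacitors in series, each with the full plate area.
C₁ = κ₁ε₀A/d₁ = 7.34 × 8.85×10⁻¹² × 6.31×10⁻³ / 2.59×10⁻⁴ = 1.58×10⁻⁹ F.
C₂ = κ₂ε₀A/d₂ = 1.98 × 8.85×10⁻¹² × 6.31×10⁻³ / 1.64×10⁻⁴ = 6.73×10⁻¹⁰ F.
C = (1/C₁ + 1/C₂)⁻¹ = 4.72×10⁻¹⁰ F.
U = ½CV² = ½ × 4.72×10⁻¹⁰ × (293)² = 2.03×10⁻⁵ J.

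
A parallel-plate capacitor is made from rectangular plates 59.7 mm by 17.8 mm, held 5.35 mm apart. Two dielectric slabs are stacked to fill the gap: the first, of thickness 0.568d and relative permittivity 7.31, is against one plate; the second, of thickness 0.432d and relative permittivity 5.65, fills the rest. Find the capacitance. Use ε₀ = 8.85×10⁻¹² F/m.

C ≈ 11.4 pF

A = 59.7 × 17.8 mm² = 1.06×10⁻³ m².
Stacked slabs ⇒ two capacitors in series, each with the full plate area.
C₁ = κ₁ε₀A/d₁ = 7.31 × 8.85×10⁻¹² × 1.06×10⁻³ / 3.04×10⁻³ = 2.26×10⁻¹¹ F.
C₂ = κ₂ε₀A/d₂ = 5.65 × 8.85×10⁻¹² × 1.06×10⁻³ / 2.31×10⁻³ = 2.30×10⁻¹¹ F.
C = (1/C₁ + 1/C₂)⁻¹ = 1.14×10⁻¹¹ F.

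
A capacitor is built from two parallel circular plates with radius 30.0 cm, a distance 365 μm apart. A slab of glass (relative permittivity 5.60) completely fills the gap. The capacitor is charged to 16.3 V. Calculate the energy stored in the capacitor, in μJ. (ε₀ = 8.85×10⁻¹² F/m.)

A = π(30.0 cm)² = 0.283 m².
C = κε₀A/d = 5.60 × 8.85×10⁻¹² × 0.283 / 3.65×10⁻⁴ = 3.84×10⁻⁸ F.
U = ½CV² = ½ × 3.84×10⁻⁸ × (16.3)² = 5.10×10⁻⁶ J.

5.10 μJ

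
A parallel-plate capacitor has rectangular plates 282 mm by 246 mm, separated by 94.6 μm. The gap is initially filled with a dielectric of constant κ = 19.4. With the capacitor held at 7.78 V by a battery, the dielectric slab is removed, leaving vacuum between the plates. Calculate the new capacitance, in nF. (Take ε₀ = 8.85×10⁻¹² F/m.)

6.49 nF

A = 282 × 246 mm² = 6.94×10⁻² m².
Initially C₁ = κε₀A/d = 19.4 × 8.85×10⁻¹² × 6.94×10⁻² / 9.46×10⁻⁵ = 1.26×10⁻⁷ F.
C = κε₀A/d scales with κ, so C₂/C₁ = 1/κ = 1/19.4 = 0.0515.
C₂ = 0.0515 × 1.26×10⁻⁷ = 6.49×10⁻⁹ F.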